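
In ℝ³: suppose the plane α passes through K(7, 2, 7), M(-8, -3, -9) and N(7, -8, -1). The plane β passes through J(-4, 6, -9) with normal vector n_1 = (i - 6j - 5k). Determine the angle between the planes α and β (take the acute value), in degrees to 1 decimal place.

85.2

KM = (-15, -5, -16), KN = (0, -10, -8); a normal to α is KM × KN = (-120, -120, 150).
Using K: α has equation -120x - 120y + 150z = -30.
β: n_1·r = n_1·J gives x - 6y - 5z = 5.
cos θ = |n₁·n₂| / (|n₁||n₂|) = |-150| / (√51300 · √62).
θ = arccos(0.08411) ≈ 85.2°.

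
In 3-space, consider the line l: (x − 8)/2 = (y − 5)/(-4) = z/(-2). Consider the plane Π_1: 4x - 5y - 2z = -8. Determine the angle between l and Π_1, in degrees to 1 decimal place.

76.8

l has direction (2, -4, -2) through (8, 5, 0).
sin θ = |n·v| / (|n||v|) = |32| / (√45 · √24) = 0.97373.
θ ≈ 76.8°.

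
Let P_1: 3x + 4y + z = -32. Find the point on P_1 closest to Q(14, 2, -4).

Foot = Q − λn with λ = (n·Q − d)/|n|² = (46 − (-32))/26 = 3.
Foot = (14, 2, -4) − 3·(3, 4, 1) = (5, -10, -7).

(5, -10, -7)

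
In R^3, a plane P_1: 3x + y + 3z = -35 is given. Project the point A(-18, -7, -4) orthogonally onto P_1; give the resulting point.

(-12, -5, 2)

Foot = A − λn with λ = (n·A − d)/|n|² = (-73 − (-35))/19 = -2.
Foot = (-18, -7, -4) − (-2)·(3, 1, 3) = (-12, -5, 2).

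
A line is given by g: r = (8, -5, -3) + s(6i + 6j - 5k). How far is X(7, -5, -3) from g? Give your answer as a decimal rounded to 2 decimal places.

Taking (8, -5, -3) on g with direction v = (6, 6, -5): w = X − (8, -5, -3) = (-1, 0, 0), and w × v = (0, -5, -6).
Distance = |w × v| / |v| = √61 / √97 ≈ 0.79.

0.79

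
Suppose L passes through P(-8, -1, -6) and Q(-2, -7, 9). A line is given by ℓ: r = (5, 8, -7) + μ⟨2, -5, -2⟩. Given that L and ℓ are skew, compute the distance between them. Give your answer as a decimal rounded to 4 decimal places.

15.5388

A direction vector for L is Q − P = (6, -6, 15).
Common perpendicular direction n = (6, -6, 15) × (2, -5, -2) = (87, 42, -18).
With w = (5, 8, -7) − (-8, -1, -6) = (13, 9, -1), w · n = 1527.
Distance = |w · n| / |n| = |1527| / √9657 ≈ 15.5388.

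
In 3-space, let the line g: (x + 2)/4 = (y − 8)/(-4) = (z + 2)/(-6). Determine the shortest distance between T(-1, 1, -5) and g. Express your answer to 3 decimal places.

g has direction (4, -4, -6) through (-2, 8, -2).
Taking (-2, 8, -2) on g with direction v = (4, -4, -6): w = T − (-2, 8, -2) = (1, -7, -3), and w × v = (30, -6, 24).
Distance = |w × v| / |v| = √1512 / √68 ≈ 4.715.

4.715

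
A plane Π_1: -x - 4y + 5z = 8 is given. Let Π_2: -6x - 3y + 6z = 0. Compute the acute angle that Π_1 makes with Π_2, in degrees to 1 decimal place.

cos θ = |n₁·n₂| / (|n₁||n₂|) = |48| / (√42 · √81).
θ = arccos(0.82295) ≈ 34.6°.

34.6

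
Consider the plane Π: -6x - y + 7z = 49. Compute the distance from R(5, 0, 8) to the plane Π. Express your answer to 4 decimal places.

n·R − d = (-6)·(5) + (-1)·(0) + (7)·(8) − 49 = -23; |n| = √86.
Distance = |-23| / √86 = 23/√86 ≈ 2.4802.

2.4802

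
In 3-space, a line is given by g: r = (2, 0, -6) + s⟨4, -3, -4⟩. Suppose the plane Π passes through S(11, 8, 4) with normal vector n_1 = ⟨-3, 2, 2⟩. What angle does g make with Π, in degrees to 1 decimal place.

Π: n_1·r = n_1·S gives -3x + 2y + 2z = -9.
sin θ = |n·v| / (|n||v|) = |-26| / (√17 · √41) = 0.98482.
θ ≈ 80.0°.

80.0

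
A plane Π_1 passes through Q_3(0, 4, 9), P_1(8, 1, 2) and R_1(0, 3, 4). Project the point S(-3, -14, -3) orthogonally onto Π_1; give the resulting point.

Q_3P_1 = (8, -3, -7), Q_3R_1 = (0, -1, -5); a normal to Π_1 is Q_3P_1 × Q_3R_1 = (8, 40, -8).
Using Q_3: Π_1 has equation 8x + 40y - 8z = 88.
Foot = S − λn with λ = (n·S − d)/|n|² = (-560 − 88)/1728 = -3/8.
Foot = (-3, -14, -3) − (-3/8)·(8, 40, -8) = (0, 1, -6).

(0, 1, -6)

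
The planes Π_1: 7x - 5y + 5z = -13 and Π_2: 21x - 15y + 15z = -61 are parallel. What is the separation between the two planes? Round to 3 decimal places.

0.737

Rescale Π_2 by 1/3: 7x - 5y + 5z = -61/3. Then distance = |-13 − (-61/3)| / √99 ≈ 0.737.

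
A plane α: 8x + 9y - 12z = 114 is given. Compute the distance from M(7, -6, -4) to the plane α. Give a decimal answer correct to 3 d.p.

n·M − d = (8)·(7) + (9)·(-6) + (-12)·(-4) − 114 = -64; |n| = √289.
Distance = |-64| / √289 = 64/√289 ≈ 3.765.

3.765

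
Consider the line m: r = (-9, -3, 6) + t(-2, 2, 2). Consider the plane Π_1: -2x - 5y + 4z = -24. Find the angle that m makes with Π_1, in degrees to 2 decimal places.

4.94

sin θ = |n·v| / (|n||v|) = |2| / (√45 · √12) = 0.08607.
θ ≈ 4.94°.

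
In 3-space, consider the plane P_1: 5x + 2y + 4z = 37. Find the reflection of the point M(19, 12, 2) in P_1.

(-1, 4, -14)

λ = (n·M − d)/|n|² = (127 − 37)/45 = 2.
Reflection = M − 2λn = (19, 12, 2) − 4·(5, 2, 4) = (-1, 4, -14).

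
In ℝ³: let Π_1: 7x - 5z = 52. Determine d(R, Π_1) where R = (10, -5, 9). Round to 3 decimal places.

n·R − d = (7)·(10) + (0)·(-5) + (-5)·(9) − 52 = -27; |n| = √74.
Distance = |-27| / √74 = 27/√74 ≈ 3.139.

3.139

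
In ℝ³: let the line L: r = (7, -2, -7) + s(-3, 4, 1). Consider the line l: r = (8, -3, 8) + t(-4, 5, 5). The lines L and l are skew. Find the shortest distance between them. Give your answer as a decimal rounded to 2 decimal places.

1.02

Common perpendicular direction n = (-3, 4, 1) × (-4, 5, 5) = (15, 11, 1).
With w = (8, -3, 8) − (7, -2, -7) = (1, -1, 15), w · n = 19.
Distance = |w · n| / |n| = |19| / √347 ≈ 1.02.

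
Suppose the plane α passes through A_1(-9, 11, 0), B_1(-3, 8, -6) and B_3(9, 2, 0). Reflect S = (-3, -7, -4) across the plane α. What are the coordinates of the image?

(9, 17, -4)

A_1B_1 = (6, -3, -6), A_1B_3 = (18, -9, 0); a normal to α is A_1B_1 × A_1B_3 = (-54, -108, 0).
Using A_1: α has equation -54x - 108y = -702.
λ = (n·S − d)/|n|² = (918 − (-702))/14580 = 1/9.
Reflection = S − 2λn = (-3, -7, -4) − (2/9)·(-54, -108, 0) = (9, 17, -4).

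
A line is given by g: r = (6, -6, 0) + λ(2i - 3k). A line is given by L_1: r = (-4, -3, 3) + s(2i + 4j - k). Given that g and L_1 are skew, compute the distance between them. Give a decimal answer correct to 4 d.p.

Common perpendicular direction n = (2, 0, -3) × (2, 4, -1) = (12, -4, 8).
With w = (-4, -3, 3) − (6, -6, 0) = (-10, 3, 3), w · n = -108.
Distance = |w · n| / |n| = |-108| / √224 ≈ 7.2161.

7.2161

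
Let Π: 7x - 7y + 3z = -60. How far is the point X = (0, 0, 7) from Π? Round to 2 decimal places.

7.83

n·X − d = (7)·(0) + (-7)·(0) + (3)·(7) − (-60) = 81; |n| = √107.
Distance = |81| / √107 = 81/√107 ≈ 7.83.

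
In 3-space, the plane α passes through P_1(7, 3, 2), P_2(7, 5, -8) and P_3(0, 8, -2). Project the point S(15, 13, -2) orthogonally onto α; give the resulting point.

(9, 3, -4)

P_1P_2 = (0, 2, -10), P_1P_3 = (-7, 5, -4); a normal to α is P_1P_2 × P_1P_3 = (42, 70, 14).
Using P_1: α has equation 42x + 70y + 14z = 532.
Foot = S − λn with λ = (n·S − d)/|n|² = (1512 − 532)/6860 = 1/7.
Foot = (15, 13, -2) − (1/7)·(42, 70, 14) = (9, 3, -4).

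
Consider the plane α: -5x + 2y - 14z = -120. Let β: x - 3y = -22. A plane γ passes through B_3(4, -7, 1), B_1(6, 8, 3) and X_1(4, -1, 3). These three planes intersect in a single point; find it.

(2, 8, 9)

B_3B_1 = (2, 15, 2), B_3X_1 = (0, 6, 2); a normal to γ is B_3B_1 × B_3X_1 = (18, -4, 12).
Using B_3: γ has equation 18x - 4y + 12z = 112.
Solving the 3×3 linear system -5x + 2y - 14z = -120, x - 3y = -22, 18x - 4y + 12z = 112 (e.g. by elimination or Cramer's rule, determinant = -544) gives (2, 8, 9).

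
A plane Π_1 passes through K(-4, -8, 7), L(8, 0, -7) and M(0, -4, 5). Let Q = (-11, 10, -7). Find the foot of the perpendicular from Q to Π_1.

(4, -2, -1)

KL = (12, 8, -14), KM = (4, 4, -2); a normal to Π_1 is KL × KM = (40, -32, 16).
Using K: Π_1 has equation 40x - 32y + 16z = 208.
Foot = Q − λn with λ = (n·Q − d)/|n|² = (-872 − 208)/2880 = -3/8.
Foot = (-11, 10, -7) − (-3/8)·(40, -32, 16) = (4, -2, -1).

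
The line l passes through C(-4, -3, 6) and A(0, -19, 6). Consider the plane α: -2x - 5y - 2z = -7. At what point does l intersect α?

(-5, 1, 6)

A direction vector for l is A − C = (4, -16, 0).
Substitute r = (-4, -3, 6) + t(4, -16, 0) into the plane: 11 + 72t = -7, so t = -1/4.
Intersection: (-4, -3, 6) + (-1/4)·(4, -16, 0) = (-5, 1, 6).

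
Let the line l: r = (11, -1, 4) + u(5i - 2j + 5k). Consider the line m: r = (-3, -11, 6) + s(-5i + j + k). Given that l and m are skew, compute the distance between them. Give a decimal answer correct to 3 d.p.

12.432

Common perpendicular direction n = (5, -2, 5) × (-5, 1, 1) = (-7, -30, -5).
With w = (-3, -11, 6) − (11, -1, 4) = (-14, -10, 2), w · n = 388.
Distance = |w · n| / |n| = |388| / √974 ≈ 12.432.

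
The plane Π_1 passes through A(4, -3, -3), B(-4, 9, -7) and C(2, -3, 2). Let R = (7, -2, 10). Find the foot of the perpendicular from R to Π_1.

AB = (-8, 12, -4), AC = (-2, 0, 5); a normal to Π_1 is AB × AC = (60, 48, 24).
Using A: Π_1 has equation 60x + 48y + 24z = 24.
Foot = R − λn with λ = (n·R − d)/|n|² = (564 − 24)/6480 = 1/12.
Foot = (7, -2, 10) − (1/12)·(60, 48, 24) = (2, -6, 8).

(2, -6, 8)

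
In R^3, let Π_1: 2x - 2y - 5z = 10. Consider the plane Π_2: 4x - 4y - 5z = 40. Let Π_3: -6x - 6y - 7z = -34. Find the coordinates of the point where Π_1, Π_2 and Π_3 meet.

Solving the 3×3 linear system 2x - 2y - 5z = 10, 4x - 4y - 5z = 40, -6x - 6y - 7z = -34 (e.g. by elimination or Cramer's rule, determinant = 120) gives (8, -7, 4).

(8, -7, 4)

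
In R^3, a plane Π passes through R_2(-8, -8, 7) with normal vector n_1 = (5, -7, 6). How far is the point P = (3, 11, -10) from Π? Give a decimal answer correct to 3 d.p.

17.162

Π: n_1·r = n_1·R_2 gives 5x - 7y + 6z = 58.
n·P − d = (5)·(3) + (-7)·(11) + (6)·(-10) − 58 = -180; |n| = √110.
Distance = |-180| / √110 = 180/√110 ≈ 17.162.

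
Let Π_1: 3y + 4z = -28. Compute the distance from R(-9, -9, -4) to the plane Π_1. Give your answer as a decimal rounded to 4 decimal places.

3.0000

n·R − d = (0)·(-9) + (3)·(-9) + (4)·(-4) − (-28) = -15; |n| = √25.
Distance = |-15| / √25 = 15/√25 ≈ 3.0000.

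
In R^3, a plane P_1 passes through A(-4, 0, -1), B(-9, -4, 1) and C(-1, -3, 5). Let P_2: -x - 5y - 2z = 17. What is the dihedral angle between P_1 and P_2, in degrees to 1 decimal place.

AB = (-5, -4, 2), AC = (3, -3, 6); a normal to P_1 is AB × AC = (-18, 36, 27).
Using A: P_1 has equation -18x + 36y + 27z = 45.
cos θ = |n₁·n₂| / (|n₁||n₂|) = |-216| / (√2349 · √30).
θ = arccos(0.81368) ≈ 35.5°.

35.5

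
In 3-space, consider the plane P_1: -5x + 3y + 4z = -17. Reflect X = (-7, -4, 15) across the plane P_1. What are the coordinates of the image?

λ = (n·X − d)/|n|² = (83 − (-17))/50 = 2.
Reflection = X − 2λn = (-7, -4, 15) − 4·(-5, 3, 4) = (13, -16, -1).

(13, -16, -1)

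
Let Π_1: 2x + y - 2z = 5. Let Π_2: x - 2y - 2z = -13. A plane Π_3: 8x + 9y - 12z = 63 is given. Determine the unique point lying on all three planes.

Solving the 3×3 linear system 2x + y - 2z = 5, x - 2y - 2z = -13, 8x + 9y - 12z = 63 (e.g. by elimination or Cramer's rule, determinant = 30) gives (-3, 7, -2).

(-3, 7, -2)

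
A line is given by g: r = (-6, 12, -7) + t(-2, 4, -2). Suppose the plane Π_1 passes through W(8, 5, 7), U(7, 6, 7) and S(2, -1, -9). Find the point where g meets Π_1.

(-4, 8, -5)

WU = (-1, 1, 0), WS = (-6, -6, -16); a normal to Π_1 is WU × WS = (-16, -16, 12).
Using W: Π_1 has equation -16x - 16y + 12z = -124.
Substitute r = (-6, 12, -7) + t(-2, 4, -2) into the plane: -180 + (-56)t = -124, so t = -1.
Intersection: (-6, 12, -7) + (-1)·(-2, 4, -2) = (-4, 8, -5).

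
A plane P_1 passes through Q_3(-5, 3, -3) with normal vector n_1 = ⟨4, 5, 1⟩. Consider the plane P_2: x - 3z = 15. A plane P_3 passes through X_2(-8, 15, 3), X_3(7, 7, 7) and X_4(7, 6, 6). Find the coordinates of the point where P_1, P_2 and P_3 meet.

(-3, 2, -6)

P_1: n_1·r = n_1·Q_3 gives 4x + 5y + z = -8.
X_2X_3 = (15, -8, 4), X_2X_4 = (15, -9, 3); a normal to P_3 is X_2X_3 × X_2X_4 = (12, 15, -15).
Using X_2: P_3 has equation 12x + 15y - 15z = 84.
Solving the 3×3 linear system 4x + 5y + z = -8, x - 3z = 15, 12x + 15y - 15z = 84 (e.g. by elimination or Cramer's rule, determinant = 90) gives (-3, 2, -6).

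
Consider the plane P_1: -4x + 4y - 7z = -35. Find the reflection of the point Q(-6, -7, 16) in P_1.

λ = (n·Q − d)/|n|² = (-116 − (-35))/81 = -1.
Reflection = Q − 2λn = (-6, -7, 16) − (-2)·(-4, 4, -7) = (-14, 1, 2).

(-14, 1, 2)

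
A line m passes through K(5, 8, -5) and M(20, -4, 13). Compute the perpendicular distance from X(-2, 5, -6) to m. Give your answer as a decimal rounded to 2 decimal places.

A direction vector for m is M − K = (15, -12, 18).
Taking (5, 8, -5) on m with direction v = (15, -12, 18): w = X − (5, 8, -5) = (-7, -3, -1), and w × v = (-66, 111, 129).
Distance = |w × v| / |v| = √33318 / √693 ≈ 6.93.

6.93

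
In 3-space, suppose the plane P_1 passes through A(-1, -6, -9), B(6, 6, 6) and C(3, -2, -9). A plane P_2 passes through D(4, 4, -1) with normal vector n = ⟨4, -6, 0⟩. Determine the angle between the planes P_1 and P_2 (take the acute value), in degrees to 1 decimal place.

17.4

AB = (7, 12, 15), AC = (4, 4, 0); a normal to P_1 is AB × AC = (-60, 60, -20).
Using A: P_1 has equation -60x + 60y - 20z = -120.
P_2: n·r = n·D gives 4x - 6y = -8.
cos θ = |n₁·n₂| / (|n₁||n₂|) = |-600| / (√7600 · √52).
θ = arccos(0.95443) ≈ 17.4°.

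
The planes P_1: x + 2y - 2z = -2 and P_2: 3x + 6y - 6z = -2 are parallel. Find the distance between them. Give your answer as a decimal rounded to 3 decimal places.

Rescale P_2 by 1/3: x + 2y - 2z = -2/3. Then distance = |-2 − (-2/3)| / √9 ≈ 0.444.

0.444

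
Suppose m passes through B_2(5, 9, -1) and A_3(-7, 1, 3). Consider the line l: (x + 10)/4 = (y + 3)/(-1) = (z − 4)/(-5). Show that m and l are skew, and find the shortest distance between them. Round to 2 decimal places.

A direction vector for m is A_3 − B_2 = (-12, -8, 4).
l has direction (4, -1, -5) through (-10, -3, 4).
Common perpendicular direction n = (-12, -8, 4) × (4, -1, -5) = (44, -44, 44).
With w = (-10, -3, 4) − (5, 9, -1) = (-15, -12, 5), w · n = 88.
Since n ≠ 0 the lines are not parallel, and w · n = 88 ≠ 0 so they do not intersect; hence they are skew.
Distance = |w · n| / |n| = |88| / √5808 ≈ 1.15.

1.15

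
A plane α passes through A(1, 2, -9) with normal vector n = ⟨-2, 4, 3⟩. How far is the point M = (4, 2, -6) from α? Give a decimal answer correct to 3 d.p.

0.557

α: n·r = n·A gives -2x + 4y + 3z = -21.
n·M − d = (-2)·(4) + (4)·(2) + (3)·(-6) − (-21) = 3; |n| = √29.
Distance = |3| / √29 = 3/√29 ≈ 0.557.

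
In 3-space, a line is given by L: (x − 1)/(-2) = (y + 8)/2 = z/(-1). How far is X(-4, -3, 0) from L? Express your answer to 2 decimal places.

L has direction (-2, 2, -1) through (1, -8, 0).
Taking (1, -8, 0) on L with direction v = (-2, 2, -1): w = X − (1, -8, 0) = (-5, 5, 0), and w × v = (-5, -5, 0).
Distance = |w × v| / |v| = √50 / √9 ≈ 2.36.

2.36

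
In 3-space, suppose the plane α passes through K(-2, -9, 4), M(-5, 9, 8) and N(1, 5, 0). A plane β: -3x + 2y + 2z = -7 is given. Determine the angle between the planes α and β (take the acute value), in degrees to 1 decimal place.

73.1

KM = (-3, 18, 4), KN = (3, 14, -4); a normal to α is KM × KN = (-128, 0, -96).
Using K: α has equation -128x - 96z = -128.
cos θ = |n₁·n₂| / (|n₁||n₂|) = |192| / (√25600 · √17).
θ = arccos(0.29104) ≈ 73.1°.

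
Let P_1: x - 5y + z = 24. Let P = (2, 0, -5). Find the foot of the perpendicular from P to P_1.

(3, -5, -4)

Foot = P − λn with λ = (n·P − d)/|n|² = (-3 − 24)/27 = -1.
Foot = (2, 0, -5) − (-1)·(1, -5, 1) = (3, -5, -4).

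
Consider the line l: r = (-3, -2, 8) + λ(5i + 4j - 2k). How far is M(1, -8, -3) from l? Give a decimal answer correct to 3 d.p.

Taking (-3, -2, 8) on l with direction v = (5, 4, -2): w = M − (-3, -2, 8) = (4, -6, -11), and w × v = (56, -47, 46).
Distance = |w × v| / |v| = √7461 / √45 ≈ 12.876.

12.876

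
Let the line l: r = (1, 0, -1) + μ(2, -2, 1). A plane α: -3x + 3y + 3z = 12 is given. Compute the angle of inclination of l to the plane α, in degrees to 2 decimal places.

sin θ = |n·v| / (|n||v|) = |-9| / (√27 · √9) = 0.57735.
θ ≈ 35.26°.

35.26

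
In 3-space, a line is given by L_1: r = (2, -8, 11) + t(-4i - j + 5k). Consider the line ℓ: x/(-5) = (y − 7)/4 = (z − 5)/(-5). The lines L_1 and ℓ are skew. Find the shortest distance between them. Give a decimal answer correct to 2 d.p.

10.00

ℓ has direction (-5, 4, -5) through (0, 7, 5).
Common perpendicular direction n = (-4, -1, 5) × (-5, 4, -5) = (-15, -45, -21).
With w = (0, 7, 5) − (2, -8, 11) = (-2, 15, -6), w · n = -519.
Distance = |w · n| / |n| = |-519| / √2691 ≈ 10.00.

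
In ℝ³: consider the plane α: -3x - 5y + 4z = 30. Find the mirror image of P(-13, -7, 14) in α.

λ = (n·P − d)/|n|² = (130 − 30)/50 = 2.
Reflection = P − 2λn = (-13, -7, 14) − 4·(-3, -5, 4) = (-1, 13, -2).

(-1, 13, -2)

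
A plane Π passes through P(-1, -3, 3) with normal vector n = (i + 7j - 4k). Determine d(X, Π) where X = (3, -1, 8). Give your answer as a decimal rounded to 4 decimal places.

Π: n·r = n·P gives x + 7y - 4z = -34.
n·X − d = (1)·(3) + (7)·(-1) + (-4)·(8) − (-34) = -2; |n| = √66.
Distance = |-2| / √66 = 2/√66 ≈ 0.2462.

0.2462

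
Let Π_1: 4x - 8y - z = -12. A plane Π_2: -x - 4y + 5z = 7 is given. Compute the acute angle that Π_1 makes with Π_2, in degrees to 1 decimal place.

66.8

cos θ = |n₁·n₂| / (|n₁||n₂|) = |23| / (√81 · √42).
θ = arccos(0.39433) ≈ 66.8°.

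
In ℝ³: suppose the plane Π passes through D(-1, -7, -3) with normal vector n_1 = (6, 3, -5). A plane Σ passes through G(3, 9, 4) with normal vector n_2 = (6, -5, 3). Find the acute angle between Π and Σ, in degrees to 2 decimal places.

85.08

Π: n_1·r = n_1·D gives 6x + 3y - 5z = -12.
Σ: n_2·r = n_2·G gives 6x - 5y + 3z = -15.
cos θ = |n₁·n₂| / (|n₁||n₂|) = |6| / (√70 · √70).
θ = arccos(0.08571) ≈ 85.08°.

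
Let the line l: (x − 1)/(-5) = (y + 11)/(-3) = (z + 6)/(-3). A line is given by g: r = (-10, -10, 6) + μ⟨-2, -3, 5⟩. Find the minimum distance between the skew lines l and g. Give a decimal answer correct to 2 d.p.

10.02

l has direction (-5, -3, -3) through (1, -11, -6).
Common perpendicular direction n = (-5, -3, -3) × (-2, -3, 5) = (-24, 31, 9).
With w = (-10, -10, 6) − (1, -11, -6) = (-11, 1, 12), w · n = 403.
Distance = |w · n| / |n| = |403| / √1618 ≈ 10.02.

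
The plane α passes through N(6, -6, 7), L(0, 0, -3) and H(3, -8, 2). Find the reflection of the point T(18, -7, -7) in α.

(-12, -7, 11)

NL = (-6, 6, -10), NH = (-3, -2, -5); a normal to α is NL × NH = (-50, 0, 30).
Using N: α has equation -50x + 30z = -90.
λ = (n·T − d)/|n|² = (-1110 − (-90))/3400 = -3/10.
Reflection = T − 2λn = (18, -7, -7) − (-3/5)·(-50, 0, 30) = (-12, -7, 11).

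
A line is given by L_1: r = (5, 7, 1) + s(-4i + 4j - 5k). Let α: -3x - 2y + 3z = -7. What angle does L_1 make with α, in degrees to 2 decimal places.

sin θ = |n·v| / (|n||v|) = |-11| / (√22 · √57) = 0.31063.
θ ≈ 18.10°.

18.10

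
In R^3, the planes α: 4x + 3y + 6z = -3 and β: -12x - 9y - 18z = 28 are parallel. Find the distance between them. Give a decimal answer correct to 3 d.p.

0.811

Rescale β by 1/(-3): 4x + 3y + 6z = -28/3. Then distance = |-3 − (-28/3)| / √61 ≈ 0.811.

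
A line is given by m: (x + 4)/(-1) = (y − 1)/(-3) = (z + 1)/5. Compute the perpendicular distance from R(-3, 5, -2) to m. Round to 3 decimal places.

2.957

m has direction (-1, -3, 5) through (-4, 1, -1).
Taking (-4, 1, -1) on m with direction v = (-1, -3, 5): w = R − (-4, 1, -1) = (1, 4, -1), and w × v = (17, -4, 1).
Distance = |w × v| / |v| = √306 / √35 ≈ 2.957.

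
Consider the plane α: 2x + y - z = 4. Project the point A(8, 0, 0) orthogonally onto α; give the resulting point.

Foot = A − λn with λ = (n·A − d)/|n|² = (16 − 4)/6 = 2.
Foot = (8, 0, 0) − 2·(2, 1, -1) = (4, -2, 2).

(4, -2, 2)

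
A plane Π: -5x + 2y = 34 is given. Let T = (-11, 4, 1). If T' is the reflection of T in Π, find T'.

(-1, 0, 1)

λ = (n·T − d)/|n|² = (63 − 34)/29 = 1.
Reflection = T − 2λn = (-11, 4, 1) − 2·(-5, 2, 0) = (-1, 0, 1).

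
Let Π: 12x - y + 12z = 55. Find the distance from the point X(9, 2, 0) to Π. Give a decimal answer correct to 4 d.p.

n·X − d = (12)·(9) + (-1)·(2) + (12)·(0) − 55 = 51; |n| = √289.
Distance = |51| / √289 = 51/√289 ≈ 3.0000.

3.0000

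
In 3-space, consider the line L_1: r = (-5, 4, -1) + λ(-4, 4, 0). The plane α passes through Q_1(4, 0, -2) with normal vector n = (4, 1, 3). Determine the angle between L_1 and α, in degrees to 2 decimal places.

α: n·r = n·Q_1 gives 4x + y + 3z = 10.
sin θ = |n·v| / (|n||v|) = |-12| / (√26 · √32) = 0.41603.
θ ≈ 24.58°.

24.58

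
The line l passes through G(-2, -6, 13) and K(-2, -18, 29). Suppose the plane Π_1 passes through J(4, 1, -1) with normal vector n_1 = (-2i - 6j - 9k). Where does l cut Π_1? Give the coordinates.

(-2, 6, -3)

A direction vector for l is K − G = (0, -12, 16).
Π_1: n_1·r = n_1·J gives -2x - 6y - 9z = -5.
Substitute r = (-2, -6, 13) + t(0, -12, 16) into the plane: -77 + (-72)t = -5, so t = -1.
Intersection: (-2, -6, 13) + (-1)·(0, -12, 16) = (-2, 6, -3).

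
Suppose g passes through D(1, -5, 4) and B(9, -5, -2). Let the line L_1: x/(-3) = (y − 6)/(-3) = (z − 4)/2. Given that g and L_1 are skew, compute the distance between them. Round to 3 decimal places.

1.330

A direction vector for g is B − D = (8, 0, -6).
L_1 has direction (-3, -3, 2) through (0, 6, 4).
Common perpendicular direction n = (8, 0, -6) × (-3, -3, 2) = (-18, 2, -24).
With w = (0, 6, 4) − (1, -5, 4) = (-1, 11, 0), w · n = 40.
Distance = |w · n| / |n| = |40| / √904 ≈ 1.330.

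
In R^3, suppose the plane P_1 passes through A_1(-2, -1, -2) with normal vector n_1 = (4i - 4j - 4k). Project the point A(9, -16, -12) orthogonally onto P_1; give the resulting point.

P_1: n_1·r = n_1·A_1 gives 4x - 4y - 4z = 4.
Foot = A − λn with λ = (n·A − d)/|n|² = (148 − 4)/48 = 3.
Foot = (9, -16, -12) − 3·(4, -4, -4) = (-3, -4, 0).

(-3, -4, 0)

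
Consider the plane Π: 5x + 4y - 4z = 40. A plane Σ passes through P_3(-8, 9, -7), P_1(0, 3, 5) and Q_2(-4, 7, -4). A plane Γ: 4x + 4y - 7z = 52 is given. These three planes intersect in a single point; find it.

(0, 6, -4)

P_3P_1 = (8, -6, 12), P_3Q_2 = (4, -2, 3); a normal to Σ is P_3P_1 × P_3Q_2 = (6, 24, 8).
Using P_3: Σ has equation 6x + 24y + 8z = 112.
Solving the 3×3 linear system 5x + 4y - 4z = 40, 6x + 24y + 8z = 112, 4x + 4y - 7z = 52 (e.g. by elimination or Cramer's rule, determinant = -416) gives (0, 6, -4).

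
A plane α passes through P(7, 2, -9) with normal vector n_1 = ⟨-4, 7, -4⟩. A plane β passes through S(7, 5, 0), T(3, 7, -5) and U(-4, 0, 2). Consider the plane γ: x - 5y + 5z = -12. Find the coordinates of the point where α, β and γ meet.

α: n_1·r = n_1·P gives -4x + 7y - 4z = 22.
ST = (-4, 2, -5), SU = (-11, -5, 2); a normal to β is ST × SU = (-21, 63, 42).
Using S: β has equation -21x + 63y + 42z = 168.
Solving the 3×3 linear system -4x + 7y - 4z = 22, -21x + 63y + 42z = 168, x - 5y + 5z = -12 (e.g. by elimination or Cramer's rule, determinant = -1239) gives (-2, 2, 0).

(-2, 2, 0)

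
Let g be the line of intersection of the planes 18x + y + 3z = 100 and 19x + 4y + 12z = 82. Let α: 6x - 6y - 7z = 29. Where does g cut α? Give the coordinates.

Direction of g: (18, 1, 3) × (19, 4, 12) = (0, -159, 53).
A point on g: solving the two plane equations with y = 4 gives (6, 4, -4).
Substitute r = (6, 4, -4) + t(0, -159, 53) into the plane: 40 + 583t = 29, so t = -1/53.
Intersection: (6, 4, -4) + (-1/53)·(0, -159, 53) = (6, 7, -5).

(6, 7, -5)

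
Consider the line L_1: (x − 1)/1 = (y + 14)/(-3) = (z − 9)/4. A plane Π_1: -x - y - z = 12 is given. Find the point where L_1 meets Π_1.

L_1 has direction (1, -3, 4) through (1, -14, 9).
Substitute r = (1, -14, 9) + t(1, -3, 4) into the plane: 4 + (-2)t = 12, so t = -4.
Intersection: (1, -14, 9) + (-4)·(1, -3, 4) = (-3, -2, -7).

(-3, -2, -7)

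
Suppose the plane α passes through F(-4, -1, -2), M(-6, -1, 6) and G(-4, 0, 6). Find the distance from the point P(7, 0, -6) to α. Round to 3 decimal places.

3.556

FM = (-2, 0, 8), FG = (0, 1, 8); a normal to α is FM × FG = (-8, 16, -2).
Using F: α has equation -8x + 16y - 2z = 20.
n·P − d = (-8)·(7) + (16)·(0) + (-2)·(-6) − 20 = -64; |n| = √324.
Distance = |-64| / √324 = 64/√324 ≈ 3.556.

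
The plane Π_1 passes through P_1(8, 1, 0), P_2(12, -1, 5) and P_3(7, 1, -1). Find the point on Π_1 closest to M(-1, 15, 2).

(7, 11, -6)

P_1P_2 = (4, -2, 5), P_1P_3 = (-1, 0, -1); a normal to Π_1 is P_1P_2 × P_1P_3 = (2, -1, -2).
Using P_1: Π_1 has equation 2x - y - 2z = 15.
Foot = M − λn with λ = (n·M − d)/|n|² = (-21 − 15)/9 = -4.
Foot = (-1, 15, 2) − (-4)·(2, -1, -2) = (7, 11, -6).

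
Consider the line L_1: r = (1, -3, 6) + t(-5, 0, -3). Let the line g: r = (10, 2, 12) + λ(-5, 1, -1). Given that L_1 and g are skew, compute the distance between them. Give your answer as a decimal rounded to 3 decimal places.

4.060

Common perpendicular direction n = (-5, 0, -3) × (-5, 1, -1) = (3, 10, -5).
With w = (10, 2, 12) − (1, -3, 6) = (9, 5, 6), w · n = 47.
Distance = |w · n| / |n| = |47| / √134 ≈ 4.060.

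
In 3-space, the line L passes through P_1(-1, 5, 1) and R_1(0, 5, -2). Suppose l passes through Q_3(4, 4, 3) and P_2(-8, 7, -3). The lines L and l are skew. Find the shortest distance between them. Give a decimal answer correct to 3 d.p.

0.209

A direction vector for L is R_1 − P_1 = (1, 0, -3).
A direction vector for l is P_2 − Q_3 = (-12, 3, -6).
Common perpendicular direction n = (1, 0, -3) × (-12, 3, -6) = (9, 42, 3).
With w = (4, 4, 3) − (-1, 5, 1) = (5, -1, 2), w · n = 9.
Distance = |w · n| / |n| = |9| / √1854 ≈ 0.209.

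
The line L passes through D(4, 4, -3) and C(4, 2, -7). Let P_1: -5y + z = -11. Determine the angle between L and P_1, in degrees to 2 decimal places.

A direction vector for L is C − D = (0, -2, -4).
sin θ = |n·v| / (|n||v|) = |6| / (√26 · √20) = 0.26312.
θ ≈ 15.26°.

15.26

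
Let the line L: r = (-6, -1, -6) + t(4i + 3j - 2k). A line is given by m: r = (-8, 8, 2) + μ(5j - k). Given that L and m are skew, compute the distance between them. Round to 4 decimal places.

8.4400

Common perpendicular direction n = (4, 3, -2) × (0, 5, -1) = (7, 4, 20).
With w = (-8, 8, 2) − (-6, -1, -6) = (-2, 9, 8), w · n = 182.
Distance = |w · n| / |n| = |182| / √465 ≈ 8.4400.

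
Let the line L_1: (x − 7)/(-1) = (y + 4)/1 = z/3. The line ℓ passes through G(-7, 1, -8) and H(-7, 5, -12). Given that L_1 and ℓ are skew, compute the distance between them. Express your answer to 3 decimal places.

L_1 has direction (-1, 1, 3) through (7, -4, 0).
A direction vector for ℓ is H − G = (0, 4, -4).
Common perpendicular direction n = (-1, 1, 3) × (0, 4, -4) = (-16, -4, -4).
With w = (-7, 1, -8) − (7, -4, 0) = (-14, 5, -8), w · n = 236.
Distance = |w · n| / |n| = |236| / √288 ≈ 13.906.

13.906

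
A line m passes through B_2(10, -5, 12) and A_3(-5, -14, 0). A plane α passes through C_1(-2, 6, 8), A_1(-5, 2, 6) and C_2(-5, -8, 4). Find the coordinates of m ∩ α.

(5, -8, 8)

A direction vector for m is A_3 − B_2 = (-15, -9, -12).
C_1A_1 = (-3, -4, -2), C_1C_2 = (-3, -14, -4); a normal to α is C_1A_1 × C_1C_2 = (-12, -6, 30).
Using C_1: α has equation -12x - 6y + 30z = 228.
Substitute r = (10, -5, 12) + t(-15, -9, -12) into the plane: 270 + (-126)t = 228, so t = 1/3.
Intersection: (10, -5, 12) + (1/3)·(-15, -9, -12) = (5, -8, 8).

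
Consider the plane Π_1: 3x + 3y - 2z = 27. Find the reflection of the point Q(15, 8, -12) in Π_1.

λ = (n·Q − d)/|n|² = (93 − 27)/22 = 3.
Reflection = Q − 2λn = (15, 8, -12) − 6·(3, 3, -2) = (-3, -10, 0).

(-3, -10, 0)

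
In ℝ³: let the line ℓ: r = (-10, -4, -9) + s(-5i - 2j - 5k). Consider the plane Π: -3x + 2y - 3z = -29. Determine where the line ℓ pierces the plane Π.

Substitute r = (-10, -4, -9) + t(-5, -2, -5) into the plane: 49 + 26t = -29, so t = -3.
Intersection: (-10, -4, -9) + (-3)·(-5, -2, -5) = (5, 2, 6).

(5, 2, 6)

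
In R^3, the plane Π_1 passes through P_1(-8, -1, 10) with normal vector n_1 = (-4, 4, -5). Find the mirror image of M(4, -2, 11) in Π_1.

(-4, 6, 1)

Π_1: n_1·r = n_1·P_1 gives -4x + 4y - 5z = -22.
λ = (n·M − d)/|n|² = (-79 − (-22))/57 = -1.
Reflection = M − 2λn = (4, -2, 11) − (-2)·(-4, 4, -5) = (-4, 6, 1).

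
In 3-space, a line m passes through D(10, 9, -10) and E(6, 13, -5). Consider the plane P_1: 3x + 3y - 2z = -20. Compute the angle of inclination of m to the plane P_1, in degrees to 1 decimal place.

A direction vector for m is E − D = (-4, 4, 5).
sin θ = |n·v| / (|n||v|) = |-10| / (√22 · √57) = 0.28239.
θ ≈ 16.4°.

16.4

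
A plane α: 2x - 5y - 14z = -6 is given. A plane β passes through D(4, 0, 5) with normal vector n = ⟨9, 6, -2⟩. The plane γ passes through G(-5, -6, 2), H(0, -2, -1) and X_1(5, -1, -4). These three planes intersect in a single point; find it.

(0, 4, -1)

β: n·r = n·D gives 9x + 6y - 2z = 26.
GH = (5, 4, -3), GX_1 = (10, 5, -6); a normal to γ is GH × GX_1 = (-9, 0, -15).
Using G: γ has equation -9x - 15z = 15.
Solving the 3×3 linear system 2x - 5y - 14z = -6, 9x + 6y - 2z = 26, -9x - 15z = 15 (e.g. by elimination or Cramer's rule, determinant = -1701) gives (0, 4, -1).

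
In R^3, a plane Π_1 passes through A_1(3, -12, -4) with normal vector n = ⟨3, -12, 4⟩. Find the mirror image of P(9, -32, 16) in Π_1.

(-3, 16, 0)

Π_1: n·r = n·A_1 gives 3x - 12y + 4z = 137.
λ = (n·P − d)/|n|² = (475 − 137)/169 = 2.
Reflection = P − 2λn = (9, -32, 16) − 4·(3, -12, 4) = (-3, 16, 0).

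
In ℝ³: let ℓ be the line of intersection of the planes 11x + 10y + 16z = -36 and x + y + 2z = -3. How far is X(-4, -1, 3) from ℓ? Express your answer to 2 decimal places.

2.43

Direction of ℓ: (11, 10, 16) × (1, 1, 2) = (4, -6, 1).
A point on ℓ: solving the two plane equations with x = -2 gives (-2, -3, 1).
Taking (-2, -3, 1) on ℓ with direction v = (4, -6, 1): w = X − (-2, -3, 1) = (-2, 2, 2), and w × v = (14, 10, 4).
Distance = |w × v| / |v| = √312 / √53 ≈ 2.43.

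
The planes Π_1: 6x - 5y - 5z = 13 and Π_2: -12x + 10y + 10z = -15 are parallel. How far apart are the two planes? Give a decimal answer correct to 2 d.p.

Rescale Π_2 by 1/(-2): 6x - 5y - 5z = 15/2. Then distance = |13 − (15/2)| / √86 ≈ 0.59.

0.59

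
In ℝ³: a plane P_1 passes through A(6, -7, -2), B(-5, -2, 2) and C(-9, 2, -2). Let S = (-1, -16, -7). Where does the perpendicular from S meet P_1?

(5, -6, -3)

AB = (-11, 5, 4), AC = (-15, 9, 0); a normal to P_1 is AB × AC = (-36, -60, -24).
Using A: P_1 has equation -36x - 60y - 24z = 252.
Foot = S − λn with λ = (n·S − d)/|n|² = (1164 − 252)/5472 = 1/6.
Foot = (-1, -16, -7) − (1/6)·(-36, -60, -24) = (5, -6, -3).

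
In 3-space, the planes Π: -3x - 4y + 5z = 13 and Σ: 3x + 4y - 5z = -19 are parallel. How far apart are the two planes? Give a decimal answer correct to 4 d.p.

0.8485

Rescale Σ by 1/(-1): -3x - 4y + 5z = 19. Then distance = |13 − 19| / √50 ≈ 0.8485.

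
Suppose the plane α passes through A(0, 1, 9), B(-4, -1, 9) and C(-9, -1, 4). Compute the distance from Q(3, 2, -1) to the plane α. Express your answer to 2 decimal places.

4.49

AB = (-4, -2, 0), AC = (-9, -2, -5); a normal to α is AB × AC = (10, -20, -10).
Using A: α has equation 10x - 20y - 10z = -110.
n·Q − d = (10)·(3) + (-20)·(2) + (-10)·(-1) − (-110) = 110; |n| = √600.
Distance = |110| / √600 = 110/√600 ≈ 4.49.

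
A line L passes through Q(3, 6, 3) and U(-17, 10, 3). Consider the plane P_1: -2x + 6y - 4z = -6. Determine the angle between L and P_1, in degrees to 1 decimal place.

A direction vector for L is U − Q = (-20, 4, 0).
sin θ = |n·v| / (|n||v|) = |64| / (√56 · √416) = 0.41931.
θ ≈ 24.8°.

24.8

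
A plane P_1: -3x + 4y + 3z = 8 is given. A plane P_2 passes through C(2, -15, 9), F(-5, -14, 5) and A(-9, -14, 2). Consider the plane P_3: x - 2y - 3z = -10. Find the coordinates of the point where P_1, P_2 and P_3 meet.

CF = (-7, 1, -4), CA = (-11, 1, -7); a normal to P_2 is CF × CA = (-3, -5, 4).
Using C: P_2 has equation -3x - 5y + 4z = 105.
Solving the 3×3 linear system -3x + 4y + 3z = 8, -3x - 5y + 4z = 105, x - 2y - 3z = -10 (e.g. by elimination or Cramer's rule, determinant = -56) gives (-9, -10, 7).

(-9, -10, 7)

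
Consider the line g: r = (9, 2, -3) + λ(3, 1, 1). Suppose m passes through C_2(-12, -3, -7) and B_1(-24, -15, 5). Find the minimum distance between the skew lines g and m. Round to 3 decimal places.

A direction vector for m is B_1 − C_2 = (-12, -12, 12).
Common perpendicular direction n = (3, 1, 1) × (-12, -12, 12) = (24, -48, -24).
With w = (-12, -3, -7) − (9, 2, -3) = (-21, -5, -4), w · n = -168.
Distance = |w · n| / |n| = |-168| / √3456 ≈ 2.858.

2.858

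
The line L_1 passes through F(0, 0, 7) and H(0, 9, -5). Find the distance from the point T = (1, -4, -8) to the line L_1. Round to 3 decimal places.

12.241

A direction vector for L_1 is H − F = (0, 9, -12).
Taking (0, 0, 7) on L_1 with direction v = (0, 9, -12): w = T − (0, 0, 7) = (1, -4, -15), and w × v = (183, 12, 9).
Distance = |w × v| / |v| = √33714 / √225 ≈ 12.241.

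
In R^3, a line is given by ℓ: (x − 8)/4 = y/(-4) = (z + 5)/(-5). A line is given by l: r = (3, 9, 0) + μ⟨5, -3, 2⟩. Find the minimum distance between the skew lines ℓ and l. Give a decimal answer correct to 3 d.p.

ℓ has direction (4, -4, -5) through (8, 0, -5).
Common perpendicular direction n = (4, -4, -5) × (5, -3, 2) = (-23, -33, 8).
With w = (3, 9, 0) − (8, 0, -5) = (-5, 9, 5), w · n = -142.
Distance = |w · n| / |n| = |-142| / √1682 ≈ 3.462.

3.462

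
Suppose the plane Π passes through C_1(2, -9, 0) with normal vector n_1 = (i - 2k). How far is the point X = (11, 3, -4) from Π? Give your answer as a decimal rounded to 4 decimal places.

Π: n_1·r = n_1·C_1 gives x - 2z = 2.
n·X − d = (1)·(11) + (0)·(3) + (-2)·(-4) − 2 = 17; |n| = √5.
Distance = |17| / √5 = 17/√5 ≈ 7.6026.

7.6026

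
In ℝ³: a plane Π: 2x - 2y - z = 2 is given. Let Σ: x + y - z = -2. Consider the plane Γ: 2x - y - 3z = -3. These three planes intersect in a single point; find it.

Solving the 3×3 linear system 2x - 2y - z = 2, x + y - z = -2, 2x - y - 3z = -3 (e.g. by elimination or Cramer's rule, determinant = -7) gives (1, -1, 2).

(1, -1, 2)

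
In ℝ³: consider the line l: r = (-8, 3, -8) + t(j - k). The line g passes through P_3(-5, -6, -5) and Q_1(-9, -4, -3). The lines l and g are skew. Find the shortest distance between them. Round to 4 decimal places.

A direction vector for g is Q_1 − P_3 = (-4, 2, 2).
Common perpendicular direction n = (0, 1, -1) × (-4, 2, 2) = (4, 4, 4).
With w = (-5, -6, -5) − (-8, 3, -8) = (3, -9, 3), w · n = -12.
Distance = |w · n| / |n| = |-12| / √48 ≈ 1.7321.

1.7321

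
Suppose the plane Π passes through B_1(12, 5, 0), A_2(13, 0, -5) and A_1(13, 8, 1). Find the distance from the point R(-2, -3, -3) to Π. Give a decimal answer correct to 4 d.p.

8.2024

B_1A_2 = (1, -5, -5), B_1A_1 = (1, 3, 1); a normal to Π is B_1A_2 × B_1A_1 = (10, -6, 8).
Using B_1: Π has equation 10x - 6y + 8z = 90.
n·R − d = (10)·(-2) + (-6)·(-3) + (8)·(-3) − 90 = -116; |n| = √200.
Distance = |-116| / √200 = 116/√200 ≈ 8.2024.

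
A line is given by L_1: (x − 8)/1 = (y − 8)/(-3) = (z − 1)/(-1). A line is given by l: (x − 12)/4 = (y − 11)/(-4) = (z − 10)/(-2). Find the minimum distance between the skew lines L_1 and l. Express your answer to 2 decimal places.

L_1 has direction (1, -3, -1) through (8, 8, 1).
l has direction (4, -4, -2) through (12, 11, 10).
Common perpendicular direction n = (1, -3, -1) × (4, -4, -2) = (2, -2, 8).
With w = (12, 11, 10) − (8, 8, 1) = (4, 3, 9), w · n = 74.
Distance = |w · n| / |n| = |74| / √72 ≈ 8.72.

8.72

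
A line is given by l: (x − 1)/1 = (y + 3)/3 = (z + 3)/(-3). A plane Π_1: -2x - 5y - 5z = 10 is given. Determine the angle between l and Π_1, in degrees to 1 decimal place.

l has direction (1, 3, -3) through (1, -3, -3).
sin θ = |n·v| / (|n||v|) = |-2| / (√54 · √19) = 0.06244.
θ ≈ 3.6°.

3.6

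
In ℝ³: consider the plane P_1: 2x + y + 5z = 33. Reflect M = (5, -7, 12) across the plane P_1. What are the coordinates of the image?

λ = (n·M − d)/|n|² = (63 − 33)/30 = 1.
Reflection = M − 2λn = (5, -7, 12) − 2·(2, 1, 5) = (1, -9, 2).

(1, -9, 2)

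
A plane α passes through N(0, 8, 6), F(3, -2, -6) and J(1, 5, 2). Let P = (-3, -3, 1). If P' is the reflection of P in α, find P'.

(5, -3, 3)

NF = (3, -10, -12), NJ = (1, -3, -4); a normal to α is NF × NJ = (4, 0, 1).
Using N: α has equation 4x + z = 6.
λ = (n·P − d)/|n|² = (-11 − 6)/17 = -1.
Reflection = P − 2λn = (-3, -3, 1) − (-2)·(4, 0, 1) = (5, -3, 3).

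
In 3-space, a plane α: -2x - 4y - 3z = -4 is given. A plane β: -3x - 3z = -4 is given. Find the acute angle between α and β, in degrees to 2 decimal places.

48.96

cos θ = |n₁·n₂| / (|n₁||n₂|) = |15| / (√29 · √18).
θ = arccos(0.65653) ≈ 48.96°.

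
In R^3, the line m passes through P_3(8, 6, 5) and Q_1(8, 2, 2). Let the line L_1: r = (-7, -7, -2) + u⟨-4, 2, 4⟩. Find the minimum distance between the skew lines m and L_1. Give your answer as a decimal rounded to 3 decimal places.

4.740

A direction vector for m is Q_1 − P_3 = (0, -4, -3).
Common perpendicular direction n = (0, -4, -3) × (-4, 2, 4) = (-10, 12, -16).
With w = (-7, -7, -2) − (8, 6, 5) = (-15, -13, -7), w · n = 106.
Distance = |w · n| / |n| = |106| / √500 ≈ 4.740.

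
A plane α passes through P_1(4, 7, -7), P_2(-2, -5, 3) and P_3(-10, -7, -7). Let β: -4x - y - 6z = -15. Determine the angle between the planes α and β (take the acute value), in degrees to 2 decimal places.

86.92

P_1P_2 = (-6, -12, 10), P_1P_3 = (-14, -14, 0); a normal to α is P_1P_2 × P_1P_3 = (140, -140, -84).
Using P_1: α has equation 140x - 140y - 84z = 168.
cos θ = |n₁·n₂| / (|n₁||n₂|) = |84| / (√46256 · √53).
θ = arccos(0.05365) ≈ 86.92°.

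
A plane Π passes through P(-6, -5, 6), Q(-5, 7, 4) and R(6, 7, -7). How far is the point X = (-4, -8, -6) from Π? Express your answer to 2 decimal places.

PQ = (1, 12, -2), PR = (12, 12, -13); a normal to Π is PQ × PR = (-132, -11, -132).
Using P: Π has equation -132x - 11y - 132z = 55.
n·X − d = (-132)·(-4) + (-11)·(-8) + (-132)·(-6) − 55 = 1353; |n| = √34969.
Distance = |1353| / √34969 = 1353/√34969 ≈ 7.24.

7.24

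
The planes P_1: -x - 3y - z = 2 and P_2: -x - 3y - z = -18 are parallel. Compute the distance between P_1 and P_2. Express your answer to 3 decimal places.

Same normal n = (-1, -3, -1) with |n| = √11; distance = |2 − (-18)| / |n| = 20/√11 ≈ 6.030.

6.030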